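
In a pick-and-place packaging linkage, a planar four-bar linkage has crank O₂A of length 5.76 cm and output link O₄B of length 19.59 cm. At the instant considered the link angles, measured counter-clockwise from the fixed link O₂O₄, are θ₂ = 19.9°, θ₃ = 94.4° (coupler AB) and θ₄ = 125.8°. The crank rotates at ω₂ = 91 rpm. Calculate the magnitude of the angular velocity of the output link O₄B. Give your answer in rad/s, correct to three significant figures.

5.18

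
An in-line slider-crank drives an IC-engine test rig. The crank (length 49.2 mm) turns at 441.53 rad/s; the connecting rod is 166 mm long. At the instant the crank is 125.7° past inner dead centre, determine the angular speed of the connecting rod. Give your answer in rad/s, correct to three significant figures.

ω = 441.5 rad/s
The rod makes angle φ with the slider axis where L sinφ = r sinθ; differentiating, L cosφ·φ̇ = r ω cosθ.
L cosφ = √(L² − r² sin²θ) = 0.16112 m.
|ω_rod| = r ω |cosθ| / √(L² − r² sin²θ) = 0.0492·441.5·0.58354/0.16112 = 78.677 rad/s.

78.7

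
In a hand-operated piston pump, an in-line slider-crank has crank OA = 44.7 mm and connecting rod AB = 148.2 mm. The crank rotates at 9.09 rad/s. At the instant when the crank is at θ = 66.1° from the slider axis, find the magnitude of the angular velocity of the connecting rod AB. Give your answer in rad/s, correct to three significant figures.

ω = 9.09 rad/s
The rod makes angle φ with the slider axis where L sinφ = r sinθ; differentiating, L cosφ·φ̇ = r ω cosθ.
L cosφ = √(L² − r² sin²θ) = 0.14245 m.
|ω_rod| = r ω |cosθ| / √(L² − r² sin²θ) = 0.0447·9.09·0.40514/0.14245 = 1.1556 rad/s.

1.16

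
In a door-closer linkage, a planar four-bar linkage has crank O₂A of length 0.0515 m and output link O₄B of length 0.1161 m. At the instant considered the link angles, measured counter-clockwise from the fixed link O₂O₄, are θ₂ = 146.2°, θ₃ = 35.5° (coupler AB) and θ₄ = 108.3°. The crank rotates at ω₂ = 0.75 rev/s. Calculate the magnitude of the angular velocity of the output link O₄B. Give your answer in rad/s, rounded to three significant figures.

ω₂ = 4.712 rad/s (from 0.75 rev/s).
Differentiating the loop-closure r₂e^{iθ₂}+r₃e^{iθ₃}=r₁+r₄e^{iθ₄} gives r₂ω₂e^{iθ₂}+r₃ω₃e^{iθ₃}=r₄ω₄e^{iθ₄}.
Eliminating the other unknown: ω₄ = r₂ω₂ sin(θ₂−θ₃) / [r₄ sin(θ₄−θ₃)].
Numerator sine = +0.93544; denominator sine = +0.95528.
Result = 0.0515·4.712·(+0.93544) / (0.1161·(+0.95528)) = +2.0469 rad/s; magnitude 2.0469 rad/s.

2.05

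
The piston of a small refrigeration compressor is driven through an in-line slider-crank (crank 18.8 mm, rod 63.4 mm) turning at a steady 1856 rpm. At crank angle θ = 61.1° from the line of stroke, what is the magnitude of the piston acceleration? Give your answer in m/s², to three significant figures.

231

ω = 2π·1856/60 = 194.4 rad/s
x(θ) = r cosθ + √(L² − r² sin²θ); with ω constant, a = ω²·d²x/dθ².
d²x/dθ² = −r cosθ − r²(cos2θ)/√u − r⁴ sin²2θ/(4u^{3/2}),  u = L² − r² sin²θ = 0.00374867 m².
Substituting r = 0.0188 m, L = 0.0634 m, θ = 61.1°: d²x/dθ² = -0.006107 m.
a = ω²·d²x/dθ² = (194.4)²·(-0.006107) = -230.7 m/s²;  |a| = 230.7 m/s².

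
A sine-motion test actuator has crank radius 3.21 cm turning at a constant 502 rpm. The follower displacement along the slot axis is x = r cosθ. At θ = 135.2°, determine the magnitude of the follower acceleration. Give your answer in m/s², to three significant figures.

62.9

ω = 52.57 rad/s (from 502 rpm).
x = r cosθ ⇒ ẍ = −rω² cosθ (ω constant).
|a| = rω²|cosθ| = 0.0321·(52.57)²·|cos 135.2°| = 62.946 m/s².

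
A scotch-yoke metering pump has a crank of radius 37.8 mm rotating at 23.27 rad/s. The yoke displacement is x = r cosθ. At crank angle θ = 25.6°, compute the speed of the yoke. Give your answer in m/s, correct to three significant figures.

ω = 23.27 rad/s
x = r cosθ ⇒ ẋ = −rω sinθ.
|v| = rω|sinθ| = 0.0378·23.27·|sin 25.6°| = 0.38007 m/s.

0.380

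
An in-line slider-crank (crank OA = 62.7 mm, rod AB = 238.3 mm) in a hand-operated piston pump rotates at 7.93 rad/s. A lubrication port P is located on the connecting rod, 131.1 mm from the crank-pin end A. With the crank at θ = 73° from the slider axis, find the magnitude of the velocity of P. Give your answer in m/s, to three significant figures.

0.501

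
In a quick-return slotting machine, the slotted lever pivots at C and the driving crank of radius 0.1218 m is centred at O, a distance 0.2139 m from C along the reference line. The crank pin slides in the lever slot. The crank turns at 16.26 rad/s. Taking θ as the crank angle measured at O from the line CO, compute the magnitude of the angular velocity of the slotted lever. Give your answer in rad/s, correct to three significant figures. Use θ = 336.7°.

ω = 16.26 rad/s
Crank pin A relative to C: A = (d + r cosθ, r sinθ); lever angle φ = atan2(r sinθ, d + r cosθ).
Differentiating tanφ: φ̇ = rω(d cosθ + r)/(d² + r² + 2dr cosθ).
d² + r² + 2dr cosθ = |CA|² = 0.108445 m²;  d cosθ + r = +0.31826 m.
|ω_lever| = |0.1218·16.26·+0.31826| / 0.108445 = 5.8121 rad/s.

5.81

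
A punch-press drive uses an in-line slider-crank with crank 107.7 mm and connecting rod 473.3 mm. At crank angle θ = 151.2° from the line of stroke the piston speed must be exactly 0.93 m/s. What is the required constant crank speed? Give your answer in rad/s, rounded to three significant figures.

For an in-line slider-crank, |v_piston| = rω|sinθ|·[1 + r cosθ/√(L² − r² sin²θ)].
With r = 0.1077 m, L = 0.4733 m, θ = 151.2°: the bracketed kinematic factor |dx/dθ| = 0.041476 m.
ω = v/|dx/dθ| = 0.93/0.041476 = 22.423 rad/s.

22.4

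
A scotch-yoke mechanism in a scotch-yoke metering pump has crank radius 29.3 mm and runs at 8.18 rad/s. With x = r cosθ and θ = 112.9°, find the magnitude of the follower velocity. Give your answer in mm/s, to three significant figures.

221

ω = 8.18 rad/s
x = r cosθ ⇒ ẋ = −rω sinθ.
|v| = rω|sinθ| = 0.0293·8.18·|sin 112.9°| = 0.22078 m/s = 220.78 mm/s.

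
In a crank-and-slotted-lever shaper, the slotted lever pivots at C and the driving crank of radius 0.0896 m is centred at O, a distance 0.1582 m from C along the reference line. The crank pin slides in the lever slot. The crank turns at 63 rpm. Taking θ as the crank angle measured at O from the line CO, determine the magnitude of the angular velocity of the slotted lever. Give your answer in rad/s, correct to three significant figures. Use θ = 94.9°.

1.47

ω = 6.597 rad/s (from 63 rpm).
Crank pin A relative to C: A = (d + r cosθ, r sinθ); lever angle φ = atan2(r sinθ, d + r cosθ).
Differentiating tanφ: φ̇ = rω(d cosθ + r)/(d² + r² + 2dr cosθ).
d² + r² + 2dr cosθ = |CA|² = 0.0306339 m²;  d cosθ + r = +0.076087 m.
|ω_lever| = |0.0896·6.597·+0.076087| / 0.0306339 = 1.4682 rad/s.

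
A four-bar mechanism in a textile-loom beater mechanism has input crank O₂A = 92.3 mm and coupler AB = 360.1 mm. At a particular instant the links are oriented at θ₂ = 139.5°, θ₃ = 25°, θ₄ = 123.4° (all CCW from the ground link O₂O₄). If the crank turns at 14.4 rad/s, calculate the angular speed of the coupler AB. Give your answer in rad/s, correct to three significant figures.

1.03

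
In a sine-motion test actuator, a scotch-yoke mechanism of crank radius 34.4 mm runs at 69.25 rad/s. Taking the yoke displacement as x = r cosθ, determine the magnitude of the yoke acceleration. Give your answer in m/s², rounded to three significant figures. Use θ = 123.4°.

ω = 69.25 rad/s
x = r cosθ ⇒ ẍ = −rω² cosθ (ω constant).
|a| = rω²|cosθ| = 0.0344·(69.25)²·|cos 123.4°| = 90.811 m/s².

90.8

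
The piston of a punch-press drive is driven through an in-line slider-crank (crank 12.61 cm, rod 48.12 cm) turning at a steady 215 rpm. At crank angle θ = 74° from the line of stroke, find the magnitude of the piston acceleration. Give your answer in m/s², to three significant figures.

3.03

ω = 2π·215/60 = 22.51 rad/s
x(θ) = r cosθ + √(L² − r² sin²θ); with ω constant, a = ω²·d²x/dθ².
d²x/dθ² = −r cosθ − r²(cos2θ)/√u − r⁴ sin²2θ/(4u^{3/2}),  u = L² − r² sin²θ = 0.21686 m².
Substituting r = 0.1261 m, L = 0.4812 m, θ = 74°: d²x/dθ² = -0.0059762 m.
a = ω²·d²x/dθ² = (22.51)²·(-0.0059762) = -3.0294 m/s²;  |a| = 3.0294 m/s².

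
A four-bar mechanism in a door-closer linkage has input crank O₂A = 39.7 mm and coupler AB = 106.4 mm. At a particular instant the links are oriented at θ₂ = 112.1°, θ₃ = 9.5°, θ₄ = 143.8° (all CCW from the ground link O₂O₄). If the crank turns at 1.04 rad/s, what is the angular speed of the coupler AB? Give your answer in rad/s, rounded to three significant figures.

0.285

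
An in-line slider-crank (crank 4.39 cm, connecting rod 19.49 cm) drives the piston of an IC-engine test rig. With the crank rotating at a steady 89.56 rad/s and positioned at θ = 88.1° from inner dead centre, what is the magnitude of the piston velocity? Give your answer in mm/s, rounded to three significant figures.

ω = 89.56 rad/s
For an in-line slider-crank, x = r cosθ + √(L² − r² sin²θ), so v = −rω sinθ·[1 + r cosθ/√(L² − r² sin²θ)].
With r = 0.0439 m, L = 0.1949 m, θ = 88.1°: √(L² − r² sin²θ) = 0.1899 m.
v = −0.0439·89.56·0.99945·[1 + 0.0439·0.03316/0.1899] = -3.9596 m/s.
|v| = 3.9596 m/s = 3959.6 mm/s.

3960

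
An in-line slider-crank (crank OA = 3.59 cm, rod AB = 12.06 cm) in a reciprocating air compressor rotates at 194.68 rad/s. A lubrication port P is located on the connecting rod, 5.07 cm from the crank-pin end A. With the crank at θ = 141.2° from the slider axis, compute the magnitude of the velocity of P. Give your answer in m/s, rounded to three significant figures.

ω = 194.7 rad/s.  Crank-pin speed |V_A| = rω = 6.989 m/s, perpendicular to OA.
Rod angle: sinφ = −(r/L) sinθ ⇒ φ = -10.750°; ω_rod = −rω cosθ/√(L²−r²sin²θ) = +45.971 rad/s.
V_P = V_A + ω_rod × AP, with AP = 0.0507 m along the rod.
Components: V_Px = −rω sinθ − a·ω_rod·sinφ = -3.9446 m/s;  V_Py = rω cosθ + a·ω_rod·cosφ = -3.157 m/s.
|V_P| = √(V_Px² + V_Py²) = 5.0524 m/s.

5.05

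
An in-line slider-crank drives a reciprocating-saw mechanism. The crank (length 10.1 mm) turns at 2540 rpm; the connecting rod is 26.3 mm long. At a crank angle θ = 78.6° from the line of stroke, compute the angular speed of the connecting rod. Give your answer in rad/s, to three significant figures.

21.8

ω = 266 rad/s (converted from 2540 rpm).
The rod makes angle φ with the slider axis where L sinφ = r sinθ; differentiating, L cosφ·φ̇ = r ω cosθ.
L cosφ = √(L² − r² sin²θ) = 0.024365 m.
|ω_rod| = r ω |cosθ| / √(L² − r² sin²θ) = 0.0101·266·0.19766/0.024365 = 21.793 rad/s.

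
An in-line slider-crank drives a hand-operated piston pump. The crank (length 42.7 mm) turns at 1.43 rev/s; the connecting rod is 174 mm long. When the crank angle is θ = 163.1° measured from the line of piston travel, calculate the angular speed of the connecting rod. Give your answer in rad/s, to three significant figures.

2.12

ω = 8.985 rad/s (converted from 1.43 rev/s).
The rod makes angle φ with the slider axis where L sinφ = r sinθ; differentiating, L cosφ·φ̇ = r ω cosθ.
L cosφ = √(L² − r² sin²θ) = 0.17356 m.
|ω_rod| = r ω |cosθ| / √(L² − r² sin²θ) = 0.0427·8.985·0.95681/0.17356 = 2.1151 rad/s.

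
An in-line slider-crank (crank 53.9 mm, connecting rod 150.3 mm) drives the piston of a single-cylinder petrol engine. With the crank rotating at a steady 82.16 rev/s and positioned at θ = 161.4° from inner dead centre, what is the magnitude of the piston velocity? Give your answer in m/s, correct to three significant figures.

ω = 2π·82.2 = 516.2 rad/s
For an in-line slider-crank, x = r cosθ + √(L² − r² sin²θ), so v = −rω sinθ·[1 + r cosθ/√(L² − r² sin²θ)].
With r = 0.0539 m, L = 0.1503 m, θ = 161.4°: √(L² − r² sin²θ) = 0.14931 m.
v = −0.0539·516.2·0.31896·[1 + 0.0539·-0.94777/0.14931] = -5.8385 m/s.
|v| = 5.8385 m/s.

5.84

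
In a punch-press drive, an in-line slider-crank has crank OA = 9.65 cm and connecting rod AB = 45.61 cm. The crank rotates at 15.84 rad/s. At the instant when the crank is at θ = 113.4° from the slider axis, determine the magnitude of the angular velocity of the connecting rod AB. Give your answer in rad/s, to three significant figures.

1.36

ω = 15.84 rad/s
The rod makes angle φ with the slider axis where L sinφ = r sinθ; differentiating, L cosφ·φ̇ = r ω cosθ.
L cosφ = √(L² − r² sin²θ) = 0.44742 m.
|ω_rod| = r ω |cosθ| / √(L² − r² sin²θ) = 0.0965·15.84·0.39715/0.44742 = 1.3568 rad/s.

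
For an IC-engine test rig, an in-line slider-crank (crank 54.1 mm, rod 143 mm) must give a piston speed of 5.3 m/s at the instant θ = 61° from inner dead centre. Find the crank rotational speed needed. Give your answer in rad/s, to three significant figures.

93.8

For an in-line slider-crank, |v_piston| = rω|sinθ|·[1 + r cosθ/√(L² − r² sin²θ)].
With r = 0.0541 m, L = 0.143 m, θ = 61°: the bracketed kinematic factor |dx/dθ| = 0.056514 m.
ω = v/|dx/dθ| = 5.3/0.056514 = 93.783 rad/s.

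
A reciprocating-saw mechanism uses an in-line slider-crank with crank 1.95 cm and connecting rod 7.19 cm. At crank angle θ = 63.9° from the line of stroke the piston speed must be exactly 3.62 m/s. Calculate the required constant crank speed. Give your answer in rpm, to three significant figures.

1760

For an in-line slider-crank, |v_piston| = rω|sinθ|·[1 + r cosθ/√(L² − r² sin²θ)].
With r = 0.0195 m, L = 0.0719 m, θ = 63.9°: the bracketed kinematic factor |dx/dθ| = 0.019666 m.
ω = v/|dx/dθ| = 3.62/0.019666 = 184.08 rad/s.
N = 60ω/(2π) = 1757.8 rpm.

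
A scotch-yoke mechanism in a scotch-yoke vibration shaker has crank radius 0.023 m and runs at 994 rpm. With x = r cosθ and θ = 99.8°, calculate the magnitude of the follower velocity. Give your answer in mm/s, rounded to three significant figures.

2360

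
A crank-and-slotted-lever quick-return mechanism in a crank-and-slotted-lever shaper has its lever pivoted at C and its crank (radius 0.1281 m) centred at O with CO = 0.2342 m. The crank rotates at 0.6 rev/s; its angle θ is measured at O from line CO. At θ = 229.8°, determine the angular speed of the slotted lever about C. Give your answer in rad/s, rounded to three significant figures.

0.342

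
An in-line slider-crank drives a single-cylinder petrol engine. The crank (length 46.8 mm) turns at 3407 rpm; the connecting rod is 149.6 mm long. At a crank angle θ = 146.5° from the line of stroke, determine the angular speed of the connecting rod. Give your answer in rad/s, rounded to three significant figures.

94.5

ω = 356.8 rad/s (converted from 3407 rpm).
The rod makes angle φ with the slider axis where L sinφ = r sinθ; differentiating, L cosφ·φ̇ = r ω cosθ.
L cosφ = √(L² − r² sin²θ) = 0.14735 m.
|ω_rod| = r ω |cosθ| / √(L² − r² sin²θ) = 0.0468·356.8·0.83389/0.14735 = 94.492 rad/s.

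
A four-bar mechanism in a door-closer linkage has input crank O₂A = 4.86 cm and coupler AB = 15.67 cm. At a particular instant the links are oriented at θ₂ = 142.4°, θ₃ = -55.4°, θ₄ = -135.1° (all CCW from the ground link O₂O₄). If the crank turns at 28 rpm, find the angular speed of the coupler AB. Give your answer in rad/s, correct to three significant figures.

ω₂ = 2.932 rad/s (from 28 rpm).
Differentiating the loop-closure r₂e^{iθ₂}+r₃e^{iθ₃}=r₁+r₄e^{iθ₄} gives r₂ω₂e^{iθ₂}+r₃ω₃e^{iθ₃}=r₄ω₄e^{iθ₄}.
Eliminating the other unknown: ω₃ = r₂ω₂ sin(θ₄−θ₂) / [r₃ sin(θ₃−θ₄)].
Numerator sine = +0.99144; denominator sine = +0.98389.
Result = 0.0486·2.932·(+0.99144) / (0.1567·(+0.98389)) = +0.91639 rad/s; magnitude 0.91639 rad/s.

0.916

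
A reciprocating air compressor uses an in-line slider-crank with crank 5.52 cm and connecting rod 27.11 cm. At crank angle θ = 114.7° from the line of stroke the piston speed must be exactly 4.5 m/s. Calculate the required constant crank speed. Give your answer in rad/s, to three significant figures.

98.2

For an in-line slider-crank, |v_piston| = rω|sinθ|·[1 + r cosθ/√(L² − r² sin²θ)].
With r = 0.0552 m, L = 0.2711 m, θ = 114.7°: the bracketed kinematic factor |dx/dθ| = 0.045808 m.
ω = v/|dx/dθ| = 4.5/0.045808 = 98.237 rad/s.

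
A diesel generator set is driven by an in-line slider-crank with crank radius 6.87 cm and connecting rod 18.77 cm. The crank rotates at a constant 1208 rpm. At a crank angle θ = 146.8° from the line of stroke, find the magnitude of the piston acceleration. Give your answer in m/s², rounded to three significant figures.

743

ω = 2π·1208/60 = 126.5 rad/s
x(θ) = r cosθ + √(L² − r² sin²θ); with ω constant, a = ω²·d²x/dθ².
d²x/dθ² = −r cosθ − r²(cos2θ)/√u − r⁴ sin²2θ/(4u^{3/2}),  u = L² − r² sin²θ = 0.0338162 m².
Substituting r = 0.0687 m, L = 0.1877 m, θ = 146.8°: d²x/dθ² = +0.046459 m.
a = ω²·d²x/dθ² = (126.5)²·(+0.046459) = +743.46 m/s²;  |a| = 743.46 m/s².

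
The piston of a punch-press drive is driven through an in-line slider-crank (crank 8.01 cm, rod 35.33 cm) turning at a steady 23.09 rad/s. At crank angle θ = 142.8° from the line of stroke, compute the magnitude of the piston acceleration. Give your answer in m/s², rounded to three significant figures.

31.3

ω = 23.09 rad/s
x(θ) = r cosθ + √(L² − r² sin²θ); with ω constant, a = ω²·d²x/dθ².
d²x/dθ² = −r cosθ − r²(cos2θ)/√u − r⁴ sin²2θ/(4u^{3/2}),  u = L² − r² sin²θ = 0.122476 m².
Substituting r = 0.0801 m, L = 0.3533 m, θ = 142.8°: d²x/dθ² = +0.058649 m.
a = ω²·d²x/dθ² = (23.09)²·(+0.058649) = +31.269 m/s²;  |a| = 31.269 m/s².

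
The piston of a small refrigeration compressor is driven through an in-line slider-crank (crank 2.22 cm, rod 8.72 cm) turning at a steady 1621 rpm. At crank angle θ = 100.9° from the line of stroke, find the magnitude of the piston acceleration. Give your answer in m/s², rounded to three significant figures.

ω = 2π·1621/60 = 169.8 rad/s
x(θ) = r cosθ + √(L² − r² sin²θ); with ω constant, a = ω²·d²x/dθ².
d²x/dθ² = −r cosθ − r²(cos2θ)/√u − r⁴ sin²2θ/(4u^{3/2}),  u = L² − r² sin²θ = 0.00712862 m².
Substituting r = 0.0222 m, L = 0.0872 m, θ = 100.9°: d²x/dθ² = +0.0096037 m.
a = ω²·d²x/dθ² = (169.8)²·(+0.0096037) = +276.73 m/s²;  |a| = 276.73 m/s².

277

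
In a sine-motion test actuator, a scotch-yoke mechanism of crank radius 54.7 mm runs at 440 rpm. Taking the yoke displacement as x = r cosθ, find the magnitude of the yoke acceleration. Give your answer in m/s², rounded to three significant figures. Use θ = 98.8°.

ω = 46.08 rad/s (from 440 rpm).
x = r cosθ ⇒ ẍ = −rω² cosθ (ω constant).
|a| = rω²|cosθ| = 0.0547·(46.08)²·|cos 98.8°| = 17.766 m/s².

17.8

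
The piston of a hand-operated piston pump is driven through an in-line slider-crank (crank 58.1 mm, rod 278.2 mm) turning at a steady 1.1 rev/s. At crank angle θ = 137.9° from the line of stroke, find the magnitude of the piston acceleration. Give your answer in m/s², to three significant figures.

1.99

ω = 2π·1.1 = 6.912 rad/s
x(θ) = r cosθ + √(L² − r² sin²θ); with ω constant, a = ω²·d²x/dθ².
d²x/dθ² = −r cosθ − r²(cos2θ)/√u − r⁴ sin²2θ/(4u^{3/2}),  u = L² − r² sin²θ = 0.075878 m².
Substituting r = 0.0581 m, L = 0.2782 m, θ = 137.9°: d²x/dθ² = +0.041736 m.
a = ω²·d²x/dθ² = (6.912)²·(+0.041736) = +1.9937 m/s²;  |a| = 1.9937 m/s².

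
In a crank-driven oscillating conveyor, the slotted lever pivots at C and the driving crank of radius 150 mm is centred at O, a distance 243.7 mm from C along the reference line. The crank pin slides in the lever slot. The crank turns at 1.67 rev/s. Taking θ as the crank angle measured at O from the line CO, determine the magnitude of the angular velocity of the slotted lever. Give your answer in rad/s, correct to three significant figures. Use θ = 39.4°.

3.85

ω = 10.49 rad/s (from 1.67 rev/s).
Crank pin A relative to C: A = (d + r cosθ, r sinθ); lever angle φ = atan2(r sinθ, d + r cosθ).
Differentiating tanφ: φ̇ = rω(d cosθ + r)/(d² + r² + 2dr cosθ).
d² + r² + 2dr cosθ = |CA|² = 0.138384 m²;  d cosθ + r = +0.33832 m.
|ω_lever| = |0.15·10.49·+0.33832| / 0.138384 = 3.8479 rad/s.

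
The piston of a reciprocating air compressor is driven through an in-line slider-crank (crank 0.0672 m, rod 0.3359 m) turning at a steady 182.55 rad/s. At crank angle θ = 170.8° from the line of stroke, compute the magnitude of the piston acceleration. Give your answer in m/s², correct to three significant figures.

1780

ω = 182.6 rad/s
x(θ) = r cosθ + √(L² − r² sin²θ); with ω constant, a = ω²·d²x/dθ².
d²x/dθ² = −r cosθ − r²(cos2θ)/√u − r⁴ sin²2θ/(4u^{3/2}),  u = L² − r² sin²θ = 0.112713 m².
Substituting r = 0.0672 m, L = 0.3359 m, θ = 170.8°: d²x/dθ² = +0.053559 m.
a = ω²·d²x/dθ² = (182.6)²·(+0.053559) = +1784.8 m/s²;  |a| = 1784.8 m/s².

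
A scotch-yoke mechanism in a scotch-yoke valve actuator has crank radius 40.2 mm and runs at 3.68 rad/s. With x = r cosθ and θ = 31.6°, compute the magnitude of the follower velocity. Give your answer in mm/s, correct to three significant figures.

77.5

ω = 3.68 rad/s
x = r cosθ ⇒ ẋ = −rω sinθ.
|v| = rω|sinθ| = 0.0402·3.68·|sin 31.6°| = 0.077516 m/s = 77.516 mm/s.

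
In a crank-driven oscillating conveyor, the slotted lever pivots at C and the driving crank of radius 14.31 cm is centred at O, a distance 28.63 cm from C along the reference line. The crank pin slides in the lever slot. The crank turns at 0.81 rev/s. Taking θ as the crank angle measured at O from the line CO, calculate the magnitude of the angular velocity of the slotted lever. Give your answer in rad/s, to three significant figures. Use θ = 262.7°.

0.845

ω = 5.089 rad/s (from 0.81 rev/s).
Crank pin A relative to C: A = (d + r cosθ, r sinθ); lever angle φ = atan2(r sinθ, d + r cosθ).
Differentiating tanφ: φ̇ = rω(d cosθ + r)/(d² + r² + 2dr cosθ).
d² + r² + 2dr cosθ = |CA|² = 0.0920337 m²;  d cosθ + r = +0.10672 m.
|ω_lever| = |0.1431·5.089·+0.10672| / 0.0920337 = 0.84452 rad/s.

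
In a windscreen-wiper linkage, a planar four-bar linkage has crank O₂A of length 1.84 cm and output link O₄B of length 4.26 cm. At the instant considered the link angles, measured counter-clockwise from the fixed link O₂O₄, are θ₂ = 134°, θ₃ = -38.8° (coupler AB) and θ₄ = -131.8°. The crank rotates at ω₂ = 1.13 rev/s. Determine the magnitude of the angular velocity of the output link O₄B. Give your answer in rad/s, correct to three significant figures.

ω₂ = 7.1 rad/s (from 1.13 rev/s).
Differentiating the loop-closure r₂e^{iθ₂}+r₃e^{iθ₃}=r₁+r₄e^{iθ₄} gives r₂ω₂e^{iθ₂}+r₃ω₃e^{iθ₃}=r₄ω₄e^{iθ₄}.
Eliminating the other unknown: ω₄ = r₂ω₂ sin(θ₂−θ₃) / [r₄ sin(θ₄−θ₃)].
Numerator sine = +0.12533; denominator sine = -0.99863.
Result = 0.0184·7.1·(+0.12533) / (0.0426·(-0.99863)) = -0.38488 rad/s; magnitude 0.38488 rad/s.

0.385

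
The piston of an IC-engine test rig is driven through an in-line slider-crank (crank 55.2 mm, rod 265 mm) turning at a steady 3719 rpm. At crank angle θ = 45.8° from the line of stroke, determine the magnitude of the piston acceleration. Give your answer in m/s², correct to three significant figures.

ω = 2π·3719/60 = 389.5 rad/s
x(θ) = r cosθ + √(L² − r² sin²θ); with ω constant, a = ω²·d²x/dθ².
d²x/dθ² = −r cosθ − r²(cos2θ)/√u − r⁴ sin²2θ/(4u^{3/2}),  u = L² − r² sin²θ = 0.0686589 m².
Substituting r = 0.0552 m, L = 0.265 m, θ = 45.8°: d²x/dθ² = -0.038288 m.
a = ω²·d²x/dθ² = (389.5)²·(-0.038288) = -5807.2 m/s²;  |a| = 5807.2 m/s².

5810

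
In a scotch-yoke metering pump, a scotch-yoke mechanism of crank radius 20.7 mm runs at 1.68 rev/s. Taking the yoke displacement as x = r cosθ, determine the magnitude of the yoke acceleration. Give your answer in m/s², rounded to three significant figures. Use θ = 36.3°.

ω = 10.56 rad/s (from 1.68 rev/s).
x = r cosθ ⇒ ẍ = −rω² cosθ (ω constant).
|a| = rω²|cosθ| = 0.0207·(10.56)²·|cos 36.3°| = 1.8589 m/s².

1.86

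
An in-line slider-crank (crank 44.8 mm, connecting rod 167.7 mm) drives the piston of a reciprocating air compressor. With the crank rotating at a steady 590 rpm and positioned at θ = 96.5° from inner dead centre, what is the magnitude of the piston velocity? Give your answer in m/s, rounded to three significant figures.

2.66

ω = 2π·590/60 = 61.78 rad/s
For an in-line slider-crank, x = r cosθ + √(L² − r² sin²θ), so v = −rω sinθ·[1 + r cosθ/√(L² − r² sin²θ)].
With r = 0.0448 m, L = 0.1677 m, θ = 96.5°: √(L² − r² sin²θ) = 0.16168 m.
v = −0.0448·61.78·0.99357·[1 + 0.0448·-0.11320/0.16168] = -2.6639 m/s.
|v| = 2.6639 m/s.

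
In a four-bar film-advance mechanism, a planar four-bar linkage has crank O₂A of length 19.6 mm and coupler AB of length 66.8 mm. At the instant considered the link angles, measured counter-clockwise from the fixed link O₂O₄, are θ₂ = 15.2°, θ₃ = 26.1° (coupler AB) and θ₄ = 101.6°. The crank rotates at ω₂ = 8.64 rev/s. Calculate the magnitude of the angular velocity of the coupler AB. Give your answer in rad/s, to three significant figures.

ω₂ = 54.29 rad/s (from 8.64 rev/s).
Differentiating the loop-closure r₂e^{iθ₂}+r₃e^{iθ₃}=r₁+r₄e^{iθ₄} gives r₂ω₂e^{iθ₂}+r₃ω₃e^{iθ₃}=r₄ω₄e^{iθ₄}.
Eliminating the other unknown: ω₃ = r₂ω₂ sin(θ₄−θ₂) / [r₃ sin(θ₃−θ₄)].
Numerator sine = +0.99803; denominator sine = -0.96815.
Result = 0.0196·54.29·(+0.99803) / (0.0668·(-0.96815)) = -16.42 rad/s; magnitude 16.42 rad/s.

16.4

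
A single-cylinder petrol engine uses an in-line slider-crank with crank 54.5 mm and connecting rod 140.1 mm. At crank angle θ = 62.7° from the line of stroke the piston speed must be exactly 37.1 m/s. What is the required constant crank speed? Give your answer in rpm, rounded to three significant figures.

6150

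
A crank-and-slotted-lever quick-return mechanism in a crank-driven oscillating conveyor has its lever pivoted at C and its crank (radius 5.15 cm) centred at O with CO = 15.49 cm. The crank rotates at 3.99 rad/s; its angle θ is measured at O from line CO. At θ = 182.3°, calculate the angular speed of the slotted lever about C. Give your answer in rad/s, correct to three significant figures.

1.98

ω = 3.99 rad/s
Crank pin A relative to C: A = (d + r cosθ, r sinθ); lever angle φ = atan2(r sinθ, d + r cosθ).
Differentiating tanφ: φ̇ = rω(d cosθ + r)/(d² + r² + 2dr cosθ).
d² + r² + 2dr cosθ = |CA|² = 0.0107044 m²;  d cosθ + r = -0.10328 m.
|ω_lever| = |0.0515·3.99·-0.10328| / 0.0107044 = 1.9825 rad/s.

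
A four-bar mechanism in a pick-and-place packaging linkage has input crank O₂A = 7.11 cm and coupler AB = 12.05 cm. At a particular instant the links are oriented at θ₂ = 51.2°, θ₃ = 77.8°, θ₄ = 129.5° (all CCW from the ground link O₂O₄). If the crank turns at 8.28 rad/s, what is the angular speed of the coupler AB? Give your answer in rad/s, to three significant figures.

ω₂ = 8.28 rad/s
Differentiating the loop-closure r₂e^{iθ₂}+r₃e^{iθ₃}=r₁+r₄e^{iθ₄} gives r₂ω₂e^{iθ₂}+r₃ω₃e^{iθ₃}=r₄ω₄e^{iθ₄}.
Eliminating the other unknown: ω₃ = r₂ω₂ sin(θ₄−θ₂) / [r₃ sin(θ₃−θ₄)].
Numerator sine = +0.97922; denominator sine = -0.78478.
Result = 0.0711·8.28·(+0.97922) / (0.1205·(-0.78478)) = -6.096 rad/s; magnitude 6.096 rad/s.

6.10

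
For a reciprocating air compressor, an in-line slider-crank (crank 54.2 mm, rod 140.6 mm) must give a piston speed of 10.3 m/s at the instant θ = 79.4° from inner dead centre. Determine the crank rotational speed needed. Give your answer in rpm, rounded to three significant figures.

1710

For an in-line slider-crank, |v_piston| = rω|sinθ|·[1 + r cosθ/√(L² − r² sin²θ)].
With r = 0.0542 m, L = 0.1406 m, θ = 79.4°: the bracketed kinematic factor |dx/dθ| = 0.057357 m.
ω = v/|dx/dθ| = 10.3/0.057357 = 179.58 rad/s.
N = 60ω/(2π) = 1714.8 rpm.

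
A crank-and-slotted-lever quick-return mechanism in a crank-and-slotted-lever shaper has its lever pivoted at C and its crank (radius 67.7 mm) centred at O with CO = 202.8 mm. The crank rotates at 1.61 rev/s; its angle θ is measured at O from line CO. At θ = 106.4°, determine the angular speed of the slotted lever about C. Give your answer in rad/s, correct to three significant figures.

0.188

ω = 10.12 rad/s (from 1.61 rev/s).
Crank pin A relative to C: A = (d + r cosθ, r sinθ); lever angle φ = atan2(r sinθ, d + r cosθ).
Differentiating tanφ: φ̇ = rω(d cosθ + r)/(d² + r² + 2dr cosθ).
d² + r² + 2dr cosθ = |CA|² = 0.0379583 m²;  d cosθ + r = +0.010441 m.
|ω_lever| = |0.0677·10.12·+0.010441| / 0.0379583 = 0.18838 rad/s.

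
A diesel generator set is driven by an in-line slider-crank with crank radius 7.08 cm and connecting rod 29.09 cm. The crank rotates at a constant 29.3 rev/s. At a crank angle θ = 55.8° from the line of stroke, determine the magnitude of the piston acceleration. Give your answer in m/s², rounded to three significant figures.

ω = 2π·29.3 = 184.1 rad/s
x(θ) = r cosθ + √(L² − r² sin²θ); with ω constant, a = ω²·d²x/dθ².
d²x/dθ² = −r cosθ − r²(cos2θ)/√u − r⁴ sin²2θ/(4u^{3/2}),  u = L² − r² sin²θ = 0.0811939 m².
Substituting r = 0.0708 m, L = 0.2909 m, θ = 55.8°: d²x/dθ² = -0.033554 m.
a = ω²·d²x/dθ² = (184.1)²·(-0.033554) = -1137.2 m/s²;  |a| = 1137.2 m/s².

1140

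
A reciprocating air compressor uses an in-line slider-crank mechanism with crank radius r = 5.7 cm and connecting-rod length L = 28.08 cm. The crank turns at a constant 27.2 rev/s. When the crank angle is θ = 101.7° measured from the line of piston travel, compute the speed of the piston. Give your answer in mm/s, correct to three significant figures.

9140

ω = 2π·27.2 = 170.9 rad/s
For an in-line slider-crank, x = r cosθ + √(L² − r² sin²θ), so v = −rω sinθ·[1 + r cosθ/√(L² − r² sin²θ)].
With r = 0.057 m, L = 0.2808 m, θ = 101.7°: √(L² − r² sin²θ) = 0.2752 m.
v = −0.057·170.9·0.97922·[1 + 0.057·-0.20279/0.2752] = -9.1384 m/s.
|v| = 9.1384 m/s = 9138.4 mm/s.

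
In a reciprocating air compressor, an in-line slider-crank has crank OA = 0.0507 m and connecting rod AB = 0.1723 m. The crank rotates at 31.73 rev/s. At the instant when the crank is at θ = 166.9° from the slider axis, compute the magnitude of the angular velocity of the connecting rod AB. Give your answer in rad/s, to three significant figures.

ω = 199.4 rad/s (converted from 31.73 rev/s).
The rod makes angle φ with the slider axis where L sinφ = r sinθ; differentiating, L cosφ·φ̇ = r ω cosθ.
L cosφ = √(L² − r² sin²θ) = 0.17192 m.
|ω_rod| = r ω |cosθ| / √(L² − r² sin²θ) = 0.0507·199.4·0.97398/0.17192 = 57.265 rad/s.

57.3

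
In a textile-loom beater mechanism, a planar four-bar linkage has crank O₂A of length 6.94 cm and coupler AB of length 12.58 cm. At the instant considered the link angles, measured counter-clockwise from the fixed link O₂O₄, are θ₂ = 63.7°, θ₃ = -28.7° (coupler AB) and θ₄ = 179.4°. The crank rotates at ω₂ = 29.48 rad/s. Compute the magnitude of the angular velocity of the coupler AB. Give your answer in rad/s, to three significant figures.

31.1

ω₂ = 29.48 rad/s
Differentiating the loop-closure r₂e^{iθ₂}+r₃e^{iθ₃}=r₁+r₄e^{iθ₄} gives r₂ω₂e^{iθ₂}+r₃ω₃e^{iθ₃}=r₄ω₄e^{iθ₄}.
Eliminating the other unknown: ω₃ = r₂ω₂ sin(θ₄−θ₂) / [r₃ sin(θ₃−θ₄)].
Numerator sine = +0.90108; denominator sine = +0.47101.
Result = 0.0694·29.48·(+0.90108) / (0.1258·(+0.47101)) = +31.113 rad/s; magnitude 31.113 rad/s.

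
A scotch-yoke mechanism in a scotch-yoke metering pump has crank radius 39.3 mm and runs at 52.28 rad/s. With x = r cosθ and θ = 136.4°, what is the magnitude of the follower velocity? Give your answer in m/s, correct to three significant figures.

1.42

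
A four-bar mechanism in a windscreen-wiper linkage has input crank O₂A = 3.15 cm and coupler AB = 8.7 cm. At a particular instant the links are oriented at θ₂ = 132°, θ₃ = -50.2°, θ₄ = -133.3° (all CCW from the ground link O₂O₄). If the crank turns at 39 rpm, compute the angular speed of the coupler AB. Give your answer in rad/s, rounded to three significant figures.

1.48

ω₂ = 4.084 rad/s (from 39 rpm).
Differentiating the loop-closure r₂e^{iθ₂}+r₃e^{iθ₃}=r₁+r₄e^{iθ₄} gives r₂ω₂e^{iθ₂}+r₃ω₃e^{iθ₃}=r₄ω₄e^{iθ₄}.
Eliminating the other unknown: ω₃ = r₂ω₂ sin(θ₄−θ₂) / [r₃ sin(θ₃−θ₄)].
Numerator sine = +0.99664; denominator sine = +0.99276.
Result = 0.0315·4.084·(+0.99664) / (0.087·(+0.99276)) = +1.4845 rad/s; magnitude 1.4845 rad/s.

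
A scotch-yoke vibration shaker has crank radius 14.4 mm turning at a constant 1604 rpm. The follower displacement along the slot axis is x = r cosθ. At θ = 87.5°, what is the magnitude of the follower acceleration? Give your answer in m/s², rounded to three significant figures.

ω = 168 rad/s (from 1604 rpm).
x = r cosθ ⇒ ẍ = −rω² cosθ (ω constant).
|a| = rω²|cosθ| = 0.0144·(168)²·|cos 87.5°| = 17.722 m/s².

17.7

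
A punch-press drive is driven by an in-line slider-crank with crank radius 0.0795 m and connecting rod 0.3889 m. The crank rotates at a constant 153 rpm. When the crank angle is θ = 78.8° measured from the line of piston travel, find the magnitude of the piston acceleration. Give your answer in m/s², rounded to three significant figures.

0.0336

ω = 2π·153/60 = 16.02 rad/s
x(θ) = r cosθ + √(L² − r² sin²θ); with ω constant, a = ω²·d²x/dθ².
d²x/dθ² = −r cosθ − r²(cos2θ)/√u − r⁴ sin²2θ/(4u^{3/2}),  u = L² − r² sin²θ = 0.145161 m².
Substituting r = 0.0795 m, L = 0.3889 m, θ = 78.8°: d²x/dθ² = -0.00013096 m.
a = ω²·d²x/dθ² = (16.02)²·(-0.00013096) = -0.03362 m/s²;  |a| = 0.03362 m/s².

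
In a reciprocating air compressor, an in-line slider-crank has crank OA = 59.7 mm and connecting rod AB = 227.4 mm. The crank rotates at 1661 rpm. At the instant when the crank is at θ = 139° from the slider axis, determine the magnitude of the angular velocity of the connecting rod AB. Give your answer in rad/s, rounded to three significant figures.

35.0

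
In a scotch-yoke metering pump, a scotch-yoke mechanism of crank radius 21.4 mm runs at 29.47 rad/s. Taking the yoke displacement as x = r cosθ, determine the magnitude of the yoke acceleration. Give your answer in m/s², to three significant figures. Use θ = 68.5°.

ω = 29.47 rad/s
x = r cosθ ⇒ ẍ = −rω² cosθ (ω constant).
|a| = rω²|cosθ| = 0.0214·(29.47)²·|cos 68.5°| = 6.8116 m/s².

6.81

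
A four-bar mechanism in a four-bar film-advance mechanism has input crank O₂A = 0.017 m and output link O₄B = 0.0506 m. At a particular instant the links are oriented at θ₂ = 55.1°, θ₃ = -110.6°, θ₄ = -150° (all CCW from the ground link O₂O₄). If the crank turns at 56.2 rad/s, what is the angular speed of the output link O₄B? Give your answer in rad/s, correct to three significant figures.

7.35

ω₂ = 56.2 rad/s
Differentiating the loop-closure r₂e^{iθ₂}+r₃e^{iθ₃}=r₁+r₄e^{iθ₄} gives r₂ω₂e^{iθ₂}+r₃ω₃e^{iθ₃}=r₄ω₄e^{iθ₄}.
Eliminating the other unknown: ω₄ = r₂ω₂ sin(θ₂−θ₃) / [r₄ sin(θ₄−θ₃)].
Numerator sine = +0.24700; denominator sine = -0.63473.
Result = 0.017·56.2·(+0.24700) / (0.0506·(-0.63473)) = -7.3475 rad/s; magnitude 7.3475 rad/s.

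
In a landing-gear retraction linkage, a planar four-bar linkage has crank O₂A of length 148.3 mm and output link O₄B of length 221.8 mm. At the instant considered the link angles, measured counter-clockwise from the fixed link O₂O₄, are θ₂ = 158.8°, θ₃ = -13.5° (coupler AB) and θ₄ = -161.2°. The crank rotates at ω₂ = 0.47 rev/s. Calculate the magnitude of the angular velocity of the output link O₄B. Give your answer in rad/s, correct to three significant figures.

ω₂ = 2.953 rad/s (from 0.47 rev/s).
Differentiating the loop-closure r₂e^{iθ₂}+r₃e^{iθ₃}=r₁+r₄e^{iθ₄} gives r₂ω₂e^{iθ₂}+r₃ω₃e^{iθ₃}=r₄ω₄e^{iθ₄}.
Eliminating the other unknown: ω₄ = r₂ω₂ sin(θ₂−θ₃) / [r₄ sin(θ₄−θ₃)].
Numerator sine = +0.13399; denominator sine = -0.53435.
Result = 0.1483·2.953·(+0.13399) / (0.2218·(-0.53435)) = -0.4951 rad/s; magnitude 0.4951 rad/s.

0.495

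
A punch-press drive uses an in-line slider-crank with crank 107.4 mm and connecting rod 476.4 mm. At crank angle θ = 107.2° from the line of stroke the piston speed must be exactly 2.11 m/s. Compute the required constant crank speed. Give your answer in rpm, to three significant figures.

211

For an in-line slider-crank, |v_piston| = rω|sinθ|·[1 + r cosθ/√(L² − r² sin²θ)].
With r = 0.1074 m, L = 0.4764 m, θ = 107.2°: the bracketed kinematic factor |dx/dθ| = 0.095593 m.
ω = v/|dx/dθ| = 2.11/0.095593 = 22.073 rad/s.
N = 60ω/(2π) = 210.78 rpm.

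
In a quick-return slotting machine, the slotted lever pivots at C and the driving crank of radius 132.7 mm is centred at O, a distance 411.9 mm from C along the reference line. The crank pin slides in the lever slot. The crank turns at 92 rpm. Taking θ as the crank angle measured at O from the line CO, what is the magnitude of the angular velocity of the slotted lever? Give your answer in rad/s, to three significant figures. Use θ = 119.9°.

0.699

ω = 9.634 rad/s (from 92 rpm).
Crank pin A relative to C: A = (d + r cosθ, r sinθ); lever angle φ = atan2(r sinθ, d + r cosθ).
Differentiating tanφ: φ̇ = rω(d cosθ + r)/(d² + r² + 2dr cosθ).
d² + r² + 2dr cosθ = |CA|² = 0.132777 m²;  d cosθ + r = -0.072627 m.
|ω_lever| = |0.1327·9.634·-0.072627| / 0.132777 = 0.6993 rad/s.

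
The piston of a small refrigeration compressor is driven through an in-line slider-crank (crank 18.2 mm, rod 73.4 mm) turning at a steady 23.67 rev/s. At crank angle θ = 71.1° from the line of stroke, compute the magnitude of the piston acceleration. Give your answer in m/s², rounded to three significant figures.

ω = 2π·23.7 = 148.7 rad/s
x(θ) = r cosθ + √(L² − r² sin²θ); with ω constant, a = ω²·d²x/dθ².
d²x/dθ² = −r cosθ − r²(cos2θ)/√u − r⁴ sin²2θ/(4u^{3/2}),  u = L² − r² sin²θ = 0.00509107 m².
Substituting r = 0.0182 m, L = 0.0734 m, θ = 71.1°: d²x/dθ² = -0.0022555 m.
a = ω²·d²x/dθ² = (148.7)²·(-0.0022555) = -49.888 m/s²;  |a| = 49.888 m/s².

49.9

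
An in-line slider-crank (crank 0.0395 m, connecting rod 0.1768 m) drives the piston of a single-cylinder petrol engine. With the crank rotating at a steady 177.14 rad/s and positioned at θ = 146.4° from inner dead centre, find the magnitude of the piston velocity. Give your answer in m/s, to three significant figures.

3.15

ω = 177.1 rad/s
For an in-line slider-crank, x = r cosθ + √(L² − r² sin²θ), so v = −rω sinθ·[1 + r cosθ/√(L² − r² sin²θ)].
With r = 0.0395 m, L = 0.1768 m, θ = 146.4°: √(L² − r² sin²θ) = 0.17544 m.
v = −0.0395·177.1·0.55339·[1 + 0.0395·-0.83292/0.17544] = -3.146 m/s.
|v| = 3.146 m/s.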